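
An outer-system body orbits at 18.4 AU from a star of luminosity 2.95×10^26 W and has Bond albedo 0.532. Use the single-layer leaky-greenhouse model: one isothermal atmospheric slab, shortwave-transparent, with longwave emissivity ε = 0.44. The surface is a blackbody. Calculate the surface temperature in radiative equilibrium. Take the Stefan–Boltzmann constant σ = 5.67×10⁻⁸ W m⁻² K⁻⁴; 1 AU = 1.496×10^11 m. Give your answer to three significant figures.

d = 18.4 × 1.496×10^11 m = 2.753×10^12 m.
S = L/(4πd²) = 3.098 W m⁻².
The planet radiates to space at T_e = [S(1−α)/(4σ)]^(1/4) = 50.28 K.
The surface balance (absorbed SW + ε·downward IR = σT_s⁴) with T_a⁴ = T_s⁴/2 reduces to T_s = T_e·[2/(2−ε)]^¼ = 53.51 K.

53.5 kelvin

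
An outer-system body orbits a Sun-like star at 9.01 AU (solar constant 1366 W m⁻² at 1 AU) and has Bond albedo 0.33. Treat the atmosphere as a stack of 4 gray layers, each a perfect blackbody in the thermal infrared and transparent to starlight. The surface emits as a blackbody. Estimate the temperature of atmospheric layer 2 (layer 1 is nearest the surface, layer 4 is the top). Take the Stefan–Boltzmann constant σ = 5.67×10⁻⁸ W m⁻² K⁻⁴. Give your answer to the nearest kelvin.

111 K

By the inverse-square law, S = 1366/9.01² = 16.83 W m⁻².
Top-of-atmosphere balance: σT_e⁴ = S(1−α)/4 = 2.818 W m⁻² → T_e = 83.97 K.
The net upward flux σT_e⁴ is constant between every pair of levels, so T_k⁴ = (N+1−k)T_e⁴.
With k = 2: T_2 = (4+1−2)^¼·83.97 K = 110.5 K.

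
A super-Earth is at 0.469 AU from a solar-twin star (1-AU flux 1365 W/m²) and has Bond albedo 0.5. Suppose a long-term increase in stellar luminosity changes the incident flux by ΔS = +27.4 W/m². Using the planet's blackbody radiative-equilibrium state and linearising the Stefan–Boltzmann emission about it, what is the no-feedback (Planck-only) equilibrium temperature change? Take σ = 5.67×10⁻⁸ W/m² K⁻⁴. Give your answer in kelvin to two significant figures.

By the inverse-square law, S = 1365/0.469² = 6206 W/m².
The baseline emission temperature is T_e = 342.0 K.
Only a fraction (1−α) is absorbed and it's spread over 4πR², so ΔF = (1−α)ΔS/4 = 3.425 W/m².
Linearising σT⁴ gives d(σT⁴)/dT = 4σT_e³ = 9.073 W/m² per K.
Hence the no-feedback warming is ΔF/(4σT_e³) = 0.378 K.

0.38 K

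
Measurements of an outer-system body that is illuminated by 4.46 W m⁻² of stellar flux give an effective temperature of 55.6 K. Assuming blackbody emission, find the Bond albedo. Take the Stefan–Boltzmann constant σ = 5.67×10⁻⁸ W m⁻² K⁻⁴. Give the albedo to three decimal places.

0.514

Rearranging the radiative balance, α = 1 − 4σT⁴/S.
σT⁴ = 0.5419 W m⁻², so 4σT⁴ = 2.167 W m⁻².
Hence α = 1 − 2.167/4.460 = 0.5140.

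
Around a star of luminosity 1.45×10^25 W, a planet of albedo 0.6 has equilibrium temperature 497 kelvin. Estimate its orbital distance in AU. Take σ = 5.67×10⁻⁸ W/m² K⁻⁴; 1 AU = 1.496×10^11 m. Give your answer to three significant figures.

0.0386 AU

The flux needed for this T is 4σT⁴/(1−0.6) = 34590 W/m².
S = L/(4πd²) → d = √(L/4πS) = √(1.45×10^25/(4π·34590)) = 5.775×10^9 m = 0.03860 AU.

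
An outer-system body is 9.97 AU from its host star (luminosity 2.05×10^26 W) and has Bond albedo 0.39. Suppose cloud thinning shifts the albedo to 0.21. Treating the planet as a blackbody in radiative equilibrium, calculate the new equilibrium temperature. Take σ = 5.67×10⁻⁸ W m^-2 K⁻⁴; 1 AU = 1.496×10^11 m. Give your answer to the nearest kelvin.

71 K

Orbital distance: d = 9.97 AU = 1.492×10^12 m.
S = L/(4πd²) = 7.333 W m^-2.
With the new albedo, S(1−α₂)/4 = 1.448 W m^-2, so T₂ = 71.09 K.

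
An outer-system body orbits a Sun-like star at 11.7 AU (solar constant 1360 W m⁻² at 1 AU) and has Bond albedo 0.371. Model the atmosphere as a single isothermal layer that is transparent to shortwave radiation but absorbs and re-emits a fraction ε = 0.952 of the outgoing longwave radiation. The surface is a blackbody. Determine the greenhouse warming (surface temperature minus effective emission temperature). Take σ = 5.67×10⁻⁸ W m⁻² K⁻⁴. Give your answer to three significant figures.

Irradiance scales as 1/d², so S = 1360 W m⁻² × (1/11.7)² = 9.935 W m⁻².
Effective emission temperature (TOA balance): σT_e⁴ = S(1−α)/4 = 1.562 W m⁻² → T_e = 72.45 K.
The surface balance (absorbed SW + ε·downward IR = σT_s⁴) with T_a⁴ = T_s⁴/2 reduces to T_s = T_e·[2/(2−ε)]^¼ = 85.16 K.
The atmosphere warms the surface by 12.70 K.

12.7 kelvin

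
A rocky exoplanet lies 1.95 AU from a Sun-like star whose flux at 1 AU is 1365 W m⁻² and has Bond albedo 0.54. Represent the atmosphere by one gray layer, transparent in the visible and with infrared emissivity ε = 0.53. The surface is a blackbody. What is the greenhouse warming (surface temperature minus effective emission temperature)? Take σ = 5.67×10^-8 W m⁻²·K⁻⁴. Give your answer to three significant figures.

Irradiance scales as 1/d², so S = 1365 W m⁻² × (1/1.95)² = 359.0 W m⁻².
At the top of the atmosphere, σT_e⁴ = S(1−α)/4 = 41.28 W m⁻², giving T_e = 164.3 K.
Surface balance with a leaky layer gives σT_s⁴ = σT_e⁴·2/(2−ε), so T_s = T_e·[2/(2−0.53)]^(1/4) = 177.4 K.
T_s − T_e = 177.4 − 164.3 = 13.14 K.

13.1 K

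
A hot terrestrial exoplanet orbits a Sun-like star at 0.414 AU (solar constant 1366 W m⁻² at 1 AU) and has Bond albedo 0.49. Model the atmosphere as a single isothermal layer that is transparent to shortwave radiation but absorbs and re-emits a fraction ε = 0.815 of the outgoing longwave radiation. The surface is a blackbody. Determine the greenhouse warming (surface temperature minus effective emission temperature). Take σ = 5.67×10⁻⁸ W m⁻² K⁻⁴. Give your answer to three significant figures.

Irradiance scales as 1/d², so S = 1366 W m⁻² × (1/0.414)² = 7970 W m⁻².
At the top of the atmosphere, σT_e⁴ = S(1−α)/4 = 1016 W m⁻², giving T_e = 365.9 K.
Surface balance with a leaky layer gives σT_s⁴ = σT_e⁴·2/(2−ε), so T_s = T_e·[2/(2−0.815)]^(1/4) = 417.0 K.
The atmosphere warms the surface by 51.15 K.

51.1 K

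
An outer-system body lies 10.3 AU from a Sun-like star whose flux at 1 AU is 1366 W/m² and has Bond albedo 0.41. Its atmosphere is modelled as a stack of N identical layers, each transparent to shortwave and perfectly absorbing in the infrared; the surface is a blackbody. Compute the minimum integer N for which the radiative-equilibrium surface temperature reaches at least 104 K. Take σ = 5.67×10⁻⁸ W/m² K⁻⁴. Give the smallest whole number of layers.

By the inverse-square law, S = 1366/10.3² = 12.88 W/m².
OLR = S(1−α)/4 = 1.899 W/m²; the top layer radiates at T_e = 76.08 K.
T_s = (N+1)^(1/4)·T_e ≥ 104 K requires N+1 ≥ (T_s/T_e)⁴ = (104/76.08)⁴ = 3.493.
So N ≥ 2.493; the smallest integer is N = 3.

3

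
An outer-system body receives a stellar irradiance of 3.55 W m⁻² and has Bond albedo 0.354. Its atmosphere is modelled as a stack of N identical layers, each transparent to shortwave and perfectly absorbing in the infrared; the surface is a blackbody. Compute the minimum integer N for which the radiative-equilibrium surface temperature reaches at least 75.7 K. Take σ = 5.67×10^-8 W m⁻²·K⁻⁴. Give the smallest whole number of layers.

The effective emission temperature is T_e = [S(1−α)/(4σ)]^¼ = 56.39 K.
T_s = (N+1)^(1/4)·T_e ≥ 75.7 K requires N+1 ≥ (T_s/T_e)⁴ = (75.7/56.39)⁴ = 3.248.
Rounding up, N = 3.

3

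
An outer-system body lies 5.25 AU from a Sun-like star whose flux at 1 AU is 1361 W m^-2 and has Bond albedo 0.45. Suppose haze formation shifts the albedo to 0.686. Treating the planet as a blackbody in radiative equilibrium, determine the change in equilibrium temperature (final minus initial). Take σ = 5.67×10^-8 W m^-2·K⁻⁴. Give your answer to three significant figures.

Irradiance scales as 1/d², so S = 1361 W m^-2 × (1/5.25)² = 49.38 W m^-2.
Initial: T₁ = [S(1−0.45)/(4σ)]^(1/4) = 104.6 K.
With α = 0.686, T₂ = 90.93 K.
ΔT = T₂ − T₁ = -13.68 K.

-13.7 K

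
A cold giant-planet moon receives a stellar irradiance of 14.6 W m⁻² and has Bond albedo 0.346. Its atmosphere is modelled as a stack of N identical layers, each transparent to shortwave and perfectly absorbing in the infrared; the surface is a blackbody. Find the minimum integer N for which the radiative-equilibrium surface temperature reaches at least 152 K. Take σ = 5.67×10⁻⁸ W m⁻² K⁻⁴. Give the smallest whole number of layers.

The effective emission temperature is T_e = [S(1−α)/(4σ)]^¼ = 80.55 K.
Need (N+1)T_e⁴ ≥ T_s⁴, i.e. N+1 ≥ (152/80.55)⁴ = 12.679.
So N ≥ 11.679; the smallest integer is N = 12.

12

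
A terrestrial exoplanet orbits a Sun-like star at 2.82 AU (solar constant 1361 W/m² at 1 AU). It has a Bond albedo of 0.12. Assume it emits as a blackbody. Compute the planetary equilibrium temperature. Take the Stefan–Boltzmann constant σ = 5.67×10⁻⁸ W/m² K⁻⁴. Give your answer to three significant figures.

161 K

By the inverse-square law, S = 1361/2.82² = 171.1 W/m².
The planet absorbs (1−α)S over its disc πR² and re-emits over 4πR², so the mean absorbed flux is (1−0.12)·171.1/4 = 37.65 W/m².
Set σT⁴ = 37.65 → T = (37.65/σ)^(1/4) = 160.5 K.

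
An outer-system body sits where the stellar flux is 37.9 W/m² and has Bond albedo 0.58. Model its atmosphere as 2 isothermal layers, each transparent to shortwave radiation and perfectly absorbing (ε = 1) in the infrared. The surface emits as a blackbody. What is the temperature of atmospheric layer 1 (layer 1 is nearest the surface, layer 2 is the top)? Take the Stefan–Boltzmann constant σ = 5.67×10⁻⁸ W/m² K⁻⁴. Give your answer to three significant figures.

109 K

OLR = S(1−α)/4 = 3.980 W/m²; the top layer radiates at T_e = 91.53 K.
In the N-layer model, layer k (counted from the surface) has T_k = (N+1−k)^(1/4)·T_e.
With k = 1: T_1 = (2+1−1)^¼·91.53 K = 108.8 K.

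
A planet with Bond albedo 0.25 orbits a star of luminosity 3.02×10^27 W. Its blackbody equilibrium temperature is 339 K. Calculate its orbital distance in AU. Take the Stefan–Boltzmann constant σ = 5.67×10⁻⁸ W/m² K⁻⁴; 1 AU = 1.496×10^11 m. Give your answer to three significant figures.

Required flux: S = 4σT⁴/(1−α) = 3994 W/m².
S = L/(4πd²) → d = √(L/4πS) = √(3.02×10^27/(4π·3994)) = 2.453×10^11 m = 1.640 AU.

1.64 AU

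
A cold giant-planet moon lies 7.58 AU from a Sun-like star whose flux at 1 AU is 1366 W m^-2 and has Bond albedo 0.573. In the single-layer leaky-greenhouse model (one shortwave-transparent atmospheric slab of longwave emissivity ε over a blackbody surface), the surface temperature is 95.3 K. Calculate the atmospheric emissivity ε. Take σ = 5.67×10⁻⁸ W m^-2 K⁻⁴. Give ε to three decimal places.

0.915

Flux at the orbit: S = 1366/(7.58)² = 23.77 W m^-2.
First, T_e = [23.77·(1−0.573)/(4σ)]^(1/4) = 81.79 K.
Inverting T_s⁴ = 2T_e⁴/(2−ε): (T_e/T_s)⁴ = 0.5427, so ε = 2(1 − 0.5427) = 0.9147.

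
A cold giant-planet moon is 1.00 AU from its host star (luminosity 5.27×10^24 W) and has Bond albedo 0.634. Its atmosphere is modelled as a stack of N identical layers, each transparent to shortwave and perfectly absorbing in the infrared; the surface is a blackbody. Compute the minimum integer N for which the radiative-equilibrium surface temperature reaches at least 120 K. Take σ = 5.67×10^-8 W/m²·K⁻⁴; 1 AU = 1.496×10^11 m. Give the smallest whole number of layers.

6

Orbital distance: d = 1.00 AU = 1.496×10^11 m.
Flux at the orbit: S = L/(4πd²) = 5.27×10^24/(4π·(1.50×10^11)²) = 18.74 W/m².
Top-of-atmosphere balance: σT_e⁴ = S(1−α)/4 = 1.715 W/m² → T_e = 74.16 K.
Since T_s⁴ = (N+1)T_e⁴, we need N ≥ (T_s/T_e)⁴ − 1 = 5.857.
The minimum whole number is N = 6.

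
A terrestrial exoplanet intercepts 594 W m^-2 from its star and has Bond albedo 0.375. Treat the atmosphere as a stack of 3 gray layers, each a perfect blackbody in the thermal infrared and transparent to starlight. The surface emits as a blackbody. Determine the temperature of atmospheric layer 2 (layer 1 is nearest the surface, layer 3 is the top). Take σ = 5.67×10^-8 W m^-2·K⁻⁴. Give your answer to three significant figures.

Top-of-atmosphere balance: σT_e⁴ = S(1−α)/4 = 92.81 W m^-2 → T_e = 201.1 K.
The net upward flux σT_e⁴ is constant between every pair of levels, so T_k⁴ = (N+1−k)T_e⁴.
T_2 = (2)^(1/4)·201.1 = 239.2 K.

239 kelvin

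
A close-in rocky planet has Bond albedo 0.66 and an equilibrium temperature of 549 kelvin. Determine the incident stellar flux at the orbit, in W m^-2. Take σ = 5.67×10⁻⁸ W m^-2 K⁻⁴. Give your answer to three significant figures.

60600 W m^-2

From S(1−α)/4 = σT⁴: S = 4σT⁴/(1−α).
σT⁴ = 5.67×10⁻⁸·(549)⁴ = 5151 W m^-2.
So S = 4×5151/(1−0.66) = 60600 W m^-2.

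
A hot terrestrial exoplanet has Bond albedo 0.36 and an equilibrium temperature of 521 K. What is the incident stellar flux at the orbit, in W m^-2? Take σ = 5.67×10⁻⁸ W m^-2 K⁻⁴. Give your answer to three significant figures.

26100 W m^-2

Invert the energy balance for S: S = 4σT⁴/(1−α).
σT⁴ = 5.67×10⁻⁸·(521)⁴ = 4178 W m^-2.
So S = 4×4178/(1−0.36) = 26110 W m^-2.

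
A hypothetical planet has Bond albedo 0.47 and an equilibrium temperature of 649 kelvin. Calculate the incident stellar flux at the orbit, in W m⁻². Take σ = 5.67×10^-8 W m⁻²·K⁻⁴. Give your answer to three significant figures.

75900 W m⁻²

From S(1−α)/4 = σT⁴: S = 4σT⁴/(1−α).
The emitted flux is σT⁴ = 10060 W m⁻².
So S = 4×10060/(1−0.47) = 75920 W m⁻².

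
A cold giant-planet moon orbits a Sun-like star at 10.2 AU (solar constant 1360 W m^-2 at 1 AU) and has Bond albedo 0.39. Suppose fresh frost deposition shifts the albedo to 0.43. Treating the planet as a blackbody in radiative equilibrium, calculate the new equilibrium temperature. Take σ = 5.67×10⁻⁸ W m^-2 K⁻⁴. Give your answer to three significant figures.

Flux at the orbit: S = 1360/(10.2)² = 13.07 W m^-2.
With the new albedo, S(1−α₂)/4 = 1.863 W m^-2, so T₂ = 75.71 K.

75.7 K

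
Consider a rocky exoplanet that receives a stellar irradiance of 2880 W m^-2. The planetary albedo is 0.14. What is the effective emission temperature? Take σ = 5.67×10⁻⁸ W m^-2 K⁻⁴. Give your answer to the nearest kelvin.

The planet absorbs (1−α)S over its disc πR² and re-emits over 4πR², so the mean absorbed flux is (1−0.14)·2880/4 = 619.2 W m^-2.
Set σT⁴ = 619.2 → T = (619.2/σ)^(1/4) = 323.3 K.

323 K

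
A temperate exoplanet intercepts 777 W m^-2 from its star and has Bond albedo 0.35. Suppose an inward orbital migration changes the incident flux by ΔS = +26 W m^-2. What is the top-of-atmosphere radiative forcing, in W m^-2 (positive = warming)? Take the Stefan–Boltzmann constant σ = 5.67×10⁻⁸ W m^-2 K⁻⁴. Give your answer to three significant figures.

4.23 W m^-2

Only a fraction (1−α) is absorbed and it's spread over 4πR², so ΔF = (1−α)ΔS/4 = 4.225 W m^-2.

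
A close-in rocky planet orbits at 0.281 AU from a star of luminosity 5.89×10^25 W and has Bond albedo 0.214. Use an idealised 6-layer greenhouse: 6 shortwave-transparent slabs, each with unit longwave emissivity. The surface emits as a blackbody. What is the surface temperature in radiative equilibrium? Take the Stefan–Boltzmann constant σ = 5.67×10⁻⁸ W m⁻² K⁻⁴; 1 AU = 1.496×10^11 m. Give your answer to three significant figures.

504 K

d = 0.281 × 1.496×10^11 m = 4.204×10^10 m.
S = L/(4πd²) = 2652 W m⁻².
The effective emission temperature is T_e = [S(1−α)/(4σ)]^¼ = 309.6 K.
Layer-by-layer balance gives σT_s⁴ = (N+1)σT_e⁴, so T_s = 7^¼·309.6 = 503.6 K.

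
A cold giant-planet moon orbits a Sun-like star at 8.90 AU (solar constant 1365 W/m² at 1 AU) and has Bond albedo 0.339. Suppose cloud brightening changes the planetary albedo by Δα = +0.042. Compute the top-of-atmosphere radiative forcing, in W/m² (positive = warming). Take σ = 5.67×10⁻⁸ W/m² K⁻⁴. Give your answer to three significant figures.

Flux at the orbit: S = 1365/(8.90)² = 17.23 W/m².
ΔF = −(S/4)Δα = −(17.23/4)×(+0.042) = -0.1809 W/m².

-0.181 W/m²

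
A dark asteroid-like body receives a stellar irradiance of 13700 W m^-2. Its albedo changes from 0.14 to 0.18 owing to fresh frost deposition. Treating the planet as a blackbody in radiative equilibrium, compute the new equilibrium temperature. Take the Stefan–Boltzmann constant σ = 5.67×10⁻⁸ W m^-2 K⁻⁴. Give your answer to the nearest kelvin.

With the new albedo, S(1−α₂)/4 = 2808 W m^-2, so T₂ = 471.8 K.

472 kelvin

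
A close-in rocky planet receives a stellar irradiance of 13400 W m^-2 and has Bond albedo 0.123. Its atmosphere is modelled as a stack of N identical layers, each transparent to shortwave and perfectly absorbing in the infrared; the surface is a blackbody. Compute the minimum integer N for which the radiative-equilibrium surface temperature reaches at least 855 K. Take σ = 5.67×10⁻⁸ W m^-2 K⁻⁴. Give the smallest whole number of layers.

10

Top-of-atmosphere balance: σT_e⁴ = S(1−α)/4 = 2938 W m^-2 → T_e = 477.1 K.
Need (N+1)T_e⁴ ≥ T_s⁴, i.e. N+1 ≥ (855/477.1)⁴ = 10.313.
The minimum whole number is N = 10.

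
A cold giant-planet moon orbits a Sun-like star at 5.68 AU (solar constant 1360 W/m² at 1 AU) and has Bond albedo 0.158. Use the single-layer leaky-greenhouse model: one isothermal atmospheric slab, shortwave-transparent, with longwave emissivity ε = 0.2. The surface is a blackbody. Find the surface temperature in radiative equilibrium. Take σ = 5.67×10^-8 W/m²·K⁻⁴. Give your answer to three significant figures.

115 kelvin

By the inverse-square law, S = 1360/5.68² = 42.15 W/m².
The planet radiates to space at T_e = [S(1−α)/(4σ)]^(1/4) = 111.8 K.
For a single slab of emissivity ε, T_s⁴ = 2T_e⁴/(2−ε); thus T_s = 111.8·(1.111)^(1/4) = 114.8 K.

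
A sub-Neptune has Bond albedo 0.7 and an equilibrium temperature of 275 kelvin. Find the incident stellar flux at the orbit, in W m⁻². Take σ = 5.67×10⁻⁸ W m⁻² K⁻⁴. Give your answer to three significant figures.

4320 W m⁻²

Invert the energy balance for S: S = 4σT⁴/(1−α).
σT⁴ = 5.67×10⁻⁸·(275)⁴ = 324.3 W m⁻².
S = 4·324.3/0.3 = 4324 W m⁻².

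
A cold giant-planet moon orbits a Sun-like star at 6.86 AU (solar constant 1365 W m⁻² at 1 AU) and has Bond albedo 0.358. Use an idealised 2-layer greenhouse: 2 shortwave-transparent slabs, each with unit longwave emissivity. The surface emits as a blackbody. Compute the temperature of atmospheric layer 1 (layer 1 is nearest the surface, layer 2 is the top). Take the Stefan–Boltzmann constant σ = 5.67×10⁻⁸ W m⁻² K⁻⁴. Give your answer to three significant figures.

Flux at the orbit: S = 1365/(6.86)² = 29.01 W m⁻².
The effective emission temperature is T_e = [S(1−α)/(4σ)]^¼ = 95.19 K.
The net upward flux σT_e⁴ is constant between every pair of levels, so T_k⁴ = (N+1−k)T_e⁴.
With k = 1: T_1 = (2+1−1)^¼·95.19 K = 113.2 K.

113 K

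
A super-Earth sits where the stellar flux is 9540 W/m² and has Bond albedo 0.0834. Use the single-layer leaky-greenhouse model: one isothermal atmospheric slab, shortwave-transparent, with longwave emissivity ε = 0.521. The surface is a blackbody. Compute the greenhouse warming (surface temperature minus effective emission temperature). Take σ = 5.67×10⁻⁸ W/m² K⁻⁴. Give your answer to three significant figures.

Effective emission temperature (TOA balance): σT_e⁴ = S(1−α)/4 = 2186 W/m² → T_e = 443.1 K.
The surface balance (absorbed SW + ε·downward IR = σT_s⁴) with T_a⁴ = T_s⁴/2 reduces to T_s = T_e·[2/(2−ε)]^¼ = 477.8 K.
The atmosphere warms the surface by 34.72 K.

34.7 K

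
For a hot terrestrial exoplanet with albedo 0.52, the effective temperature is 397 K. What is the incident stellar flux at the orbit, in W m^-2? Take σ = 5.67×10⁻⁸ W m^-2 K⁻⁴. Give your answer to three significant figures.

11700 W m^-2

Invert the energy balance for S: S = 4σT⁴/(1−α).
σT⁴ = 5.67×10⁻⁸·(397)⁴ = 1408 W m^-2.
So S = 4×1408/(1−0.52) = 11740 W m^-2.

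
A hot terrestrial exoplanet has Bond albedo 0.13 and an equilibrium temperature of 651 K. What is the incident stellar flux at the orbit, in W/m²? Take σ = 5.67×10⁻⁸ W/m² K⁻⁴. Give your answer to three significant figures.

46800 W/m²

From S(1−α)/4 = σT⁴: S = 4σT⁴/(1−α).
σT⁴ = 5.67×10⁻⁸·(651)⁴ = 10180 W/m².
So S = 4×10180/(1−0.13) = 46820 W/m².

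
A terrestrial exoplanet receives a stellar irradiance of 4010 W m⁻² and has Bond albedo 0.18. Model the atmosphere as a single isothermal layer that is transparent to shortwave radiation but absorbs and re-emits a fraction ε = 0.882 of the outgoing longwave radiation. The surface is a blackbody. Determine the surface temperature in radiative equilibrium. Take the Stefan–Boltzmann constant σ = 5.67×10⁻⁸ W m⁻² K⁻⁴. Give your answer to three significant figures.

401 K

The planet radiates to space at T_e = [S(1−α)/(4σ)]^(1/4) = 347.0 K.
The surface balance (absorbed SW + ε·downward IR = σT_s⁴) with T_a⁴ = T_s⁴/2 reduces to T_s = T_e·[2/(2−ε)]^¼ = 401.3 K.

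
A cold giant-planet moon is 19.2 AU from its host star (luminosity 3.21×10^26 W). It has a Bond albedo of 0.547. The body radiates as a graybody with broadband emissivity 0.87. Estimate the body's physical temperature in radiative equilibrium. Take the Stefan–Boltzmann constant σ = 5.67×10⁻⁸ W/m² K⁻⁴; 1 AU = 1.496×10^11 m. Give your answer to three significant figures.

Orbital distance: d = 19.2 AU = 2.872×10^12 m.
S = L/(4πd²) = 3.096 W/m².
The planet absorbs (1−α)S over its disc πR² and re-emits over 4πR², so the mean absorbed flux is (1−0.547)·3.096/4 = 0.3506 W/m².
Equating to εσT⁴ with ε = 0.87: T = (0.3506/0.87σ)^(1/4) = 51.63 K.

51.6 K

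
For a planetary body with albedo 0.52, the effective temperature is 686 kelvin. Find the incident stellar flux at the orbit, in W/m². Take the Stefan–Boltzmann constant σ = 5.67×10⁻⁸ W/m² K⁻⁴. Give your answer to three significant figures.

From S(1−α)/4 = σT⁴: S = 4σT⁴/(1−α).
σT⁴ = 5.67×10⁻⁸·(686)⁴ = 12560 W/m².
So S = 4×12560/(1−0.52) = 1.046×10^5 W/m².

1.05×10^5 W/m²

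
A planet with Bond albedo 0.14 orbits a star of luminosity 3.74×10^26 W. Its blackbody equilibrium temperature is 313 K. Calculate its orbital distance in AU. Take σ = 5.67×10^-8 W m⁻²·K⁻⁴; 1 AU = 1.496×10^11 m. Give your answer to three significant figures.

0.725 AU

Energy balance gives S = 4σT⁴/(1−α) = 2531 W m⁻².
From L = 4πd²S, d = √(3.74×10^26/(4π·2531)) = 1.084×10^11 m = 0.7248 AU.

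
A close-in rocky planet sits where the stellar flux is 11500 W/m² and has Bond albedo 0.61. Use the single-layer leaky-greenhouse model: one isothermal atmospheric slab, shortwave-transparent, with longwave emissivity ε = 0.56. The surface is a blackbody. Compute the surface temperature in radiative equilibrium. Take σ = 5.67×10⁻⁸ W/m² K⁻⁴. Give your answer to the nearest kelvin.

The planet radiates to space at T_e = [S(1−α)/(4σ)]^(1/4) = 375.0 K.
Surface balance with a leaky layer gives σT_s⁴ = σT_e⁴·2/(2−ε), so T_s = T_e·[2/(2−0.56)]^(1/4) = 407.1 K.

407 K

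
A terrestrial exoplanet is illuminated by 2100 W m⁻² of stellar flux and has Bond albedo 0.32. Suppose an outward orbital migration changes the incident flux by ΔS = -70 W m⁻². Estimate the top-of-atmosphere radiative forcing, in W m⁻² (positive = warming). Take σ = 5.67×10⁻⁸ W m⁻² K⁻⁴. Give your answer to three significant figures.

Only a fraction (1−α) is absorbed and it's spread over 4πR², so ΔF = (1−α)ΔS/4 = -11.90 W m⁻².

-11.9 W m⁻²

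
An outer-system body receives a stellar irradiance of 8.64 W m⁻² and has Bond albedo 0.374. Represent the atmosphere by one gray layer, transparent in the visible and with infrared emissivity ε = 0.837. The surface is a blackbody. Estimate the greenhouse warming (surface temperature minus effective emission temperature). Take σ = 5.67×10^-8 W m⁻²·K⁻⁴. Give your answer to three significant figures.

At the top of the atmosphere, σT_e⁴ = S(1−α)/4 = 1.352 W m⁻², giving T_e = 69.88 K.
Surface balance with a leaky layer gives σT_s⁴ = σT_e⁴·2/(2−ε), so T_s = T_e·[2/(2−0.837)]^(1/4) = 80.02 K.
T_s − T_e = 80.02 − 69.88 = 10.14 K.

10.1 kelvin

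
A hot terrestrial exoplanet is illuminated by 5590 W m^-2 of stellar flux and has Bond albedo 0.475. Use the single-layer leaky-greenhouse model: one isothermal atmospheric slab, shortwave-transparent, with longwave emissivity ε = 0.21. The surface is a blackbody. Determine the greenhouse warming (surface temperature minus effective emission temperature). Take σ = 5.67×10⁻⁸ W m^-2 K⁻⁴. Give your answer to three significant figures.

9.48 K

At the top of the atmosphere, σT_e⁴ = S(1−α)/4 = 733.7 W m^-2, giving T_e = 337.3 K.
The surface balance (absorbed SW + ε·downward IR = σT_s⁴) with T_a⁴ = T_s⁴/2 reduces to T_s = T_e·[2/(2−ε)]^¼ = 346.8 K.
Greenhouse warming: T_s − T_e = 9.484 K.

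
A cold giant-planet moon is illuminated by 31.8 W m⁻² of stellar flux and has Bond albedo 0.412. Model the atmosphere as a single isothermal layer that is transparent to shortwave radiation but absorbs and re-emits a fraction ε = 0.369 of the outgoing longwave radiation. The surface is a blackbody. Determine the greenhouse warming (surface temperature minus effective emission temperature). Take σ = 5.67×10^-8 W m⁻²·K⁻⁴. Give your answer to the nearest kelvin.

5 K

Effective emission temperature (TOA balance): σT_e⁴ = S(1−α)/4 = 4.675 W m⁻² → T_e = 95.29 K.
For a single slab of emissivity ε, T_s⁴ = 2T_e⁴/(2−ε); thus T_s = 95.29·(1.226)^(1/4) = 100.3 K.
T_s − T_e = 100.3 − 95.29 = 4.985 K.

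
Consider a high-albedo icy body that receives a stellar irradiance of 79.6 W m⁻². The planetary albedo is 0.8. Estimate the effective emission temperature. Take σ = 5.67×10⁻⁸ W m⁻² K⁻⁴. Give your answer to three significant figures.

The planet absorbs (1−α)S over its disc πR² and re-emits over 4πR², so the mean absorbed flux is (1−0.8)·79.60/4 = 3.980 W m⁻².
Balancing against σT⁴: T = (3.980/5.67×10⁻⁸)^(1/4) = 91.53 K.

91.5 K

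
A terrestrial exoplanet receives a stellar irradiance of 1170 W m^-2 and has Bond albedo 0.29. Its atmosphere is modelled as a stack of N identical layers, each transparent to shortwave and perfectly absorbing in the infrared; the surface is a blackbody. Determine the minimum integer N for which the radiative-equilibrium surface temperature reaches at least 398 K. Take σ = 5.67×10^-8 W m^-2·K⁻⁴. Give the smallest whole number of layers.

OLR = S(1−α)/4 = 207.7 W m^-2; the top layer radiates at T_e = 246.0 K.
Need (N+1)T_e⁴ ≥ T_s⁴, i.e. N+1 ≥ (398/246.0)⁴ = 6.851.
The minimum whole number is N = 6.

6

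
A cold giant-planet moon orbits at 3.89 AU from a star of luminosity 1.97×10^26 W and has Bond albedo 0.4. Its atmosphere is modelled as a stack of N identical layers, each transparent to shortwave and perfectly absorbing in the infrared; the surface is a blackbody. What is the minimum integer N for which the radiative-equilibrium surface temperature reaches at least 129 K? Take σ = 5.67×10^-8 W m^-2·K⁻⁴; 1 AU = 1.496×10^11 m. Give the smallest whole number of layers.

2

d = 3.89 × 1.496×10^11 m = 5.819×10^11 m.
Flux at the orbit: S = L/(4πd²) = 1.97×10^26/(4π·(5.82×10^11)²) = 46.29 W m^-2.
The effective emission temperature is T_e = [S(1−α)/(4σ)]^¼ = 105.2 K.
Need (N+1)T_e⁴ ≥ T_s⁴, i.e. N+1 ≥ (129/105.2)⁴ = 2.261.
So N ≥ 1.261; the smallest integer is N = 2.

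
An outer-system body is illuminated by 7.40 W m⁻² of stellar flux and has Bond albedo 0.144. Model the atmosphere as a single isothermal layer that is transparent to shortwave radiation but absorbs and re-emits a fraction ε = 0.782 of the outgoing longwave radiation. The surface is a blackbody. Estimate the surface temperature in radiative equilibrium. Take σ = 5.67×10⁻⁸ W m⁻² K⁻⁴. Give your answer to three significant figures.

82.3 K

The planet radiates to space at T_e = [S(1−α)/(4σ)]^(1/4) = 72.70 K.
The surface balance (absorbed SW + ε·downward IR = σT_s⁴) with T_a⁴ = T_s⁴/2 reduces to T_s = T_e·[2/(2−ε)]^¼ = 82.29 K.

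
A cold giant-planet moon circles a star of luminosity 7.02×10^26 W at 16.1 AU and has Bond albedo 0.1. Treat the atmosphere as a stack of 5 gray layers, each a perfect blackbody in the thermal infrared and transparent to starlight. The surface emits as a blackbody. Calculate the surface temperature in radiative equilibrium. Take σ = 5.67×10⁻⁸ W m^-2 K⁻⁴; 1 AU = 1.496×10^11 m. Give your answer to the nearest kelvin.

123 kelvin

Orbital distance: d = 16.1 AU = 2.409×10^12 m.
S = L/(4πd²) = 9.630 W m^-2.
Top-of-atmosphere balance: σT_e⁴ = S(1−α)/4 = 2.167 W m^-2 → T_e = 78.62 K.
For an N-layer opaque stack, T_s⁴ = (N+1)T_e⁴, hence T_s = (6)^(1/4)×78.62 K = 123.1 K.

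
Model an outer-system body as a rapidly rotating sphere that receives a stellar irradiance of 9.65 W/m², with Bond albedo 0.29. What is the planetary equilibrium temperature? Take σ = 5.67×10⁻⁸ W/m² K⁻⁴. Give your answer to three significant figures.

74.1 K

Averaging over the sphere, the absorbed flux is S(1−α)/4 = 1.713 W/m².
Balancing against σT⁴: T = (1.713/5.67×10⁻⁸)^(1/4) = 74.14 K.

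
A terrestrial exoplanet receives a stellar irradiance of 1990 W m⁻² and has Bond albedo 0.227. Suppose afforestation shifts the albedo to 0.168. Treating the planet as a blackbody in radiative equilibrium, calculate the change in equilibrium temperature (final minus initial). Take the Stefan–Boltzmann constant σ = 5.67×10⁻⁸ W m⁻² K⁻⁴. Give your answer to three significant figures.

Before: T₁ = [1990·0.773/(4σ)]^(1/4) = 287.0 K.
Final:   T₂ = [S(1−0.168)/(4σ)]^(1/4) = 292.3 K.
Change: 292.3 − 287.0 = 5.326 K.

5.33 K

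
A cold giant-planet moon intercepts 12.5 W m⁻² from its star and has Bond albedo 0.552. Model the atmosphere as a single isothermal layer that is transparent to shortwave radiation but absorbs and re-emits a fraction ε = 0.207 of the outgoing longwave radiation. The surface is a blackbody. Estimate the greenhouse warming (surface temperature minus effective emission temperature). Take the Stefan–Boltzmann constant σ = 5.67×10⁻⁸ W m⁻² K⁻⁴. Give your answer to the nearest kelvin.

2 K

At the top of the atmosphere, σT_e⁴ = S(1−α)/4 = 1.400 W m⁻², giving T_e = 70.49 K.
For a single slab of emissivity ε, T_s⁴ = 2T_e⁴/(2−ε); thus T_s = 70.49·(1.115)^(1/4) = 72.44 K.
T_s − T_e = 72.44 − 70.49 = 1.952 K.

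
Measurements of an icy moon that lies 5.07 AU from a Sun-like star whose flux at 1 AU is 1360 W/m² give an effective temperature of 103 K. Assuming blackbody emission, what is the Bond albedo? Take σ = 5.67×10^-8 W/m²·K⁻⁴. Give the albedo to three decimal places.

0.518

Irradiance scales as 1/d², so S = 1360 W/m² × (1/5.07)² = 52.91 W/m².
From σT⁴ = S(1−α)/4 we invert for α: 1−α = 4σT⁴/S.
4σT⁴ = 4·5.67×10⁻⁸·(103)⁴ = 25.53 W/m².
1−α = 25.53/52.91 = 0.4825, so α = 0.5175.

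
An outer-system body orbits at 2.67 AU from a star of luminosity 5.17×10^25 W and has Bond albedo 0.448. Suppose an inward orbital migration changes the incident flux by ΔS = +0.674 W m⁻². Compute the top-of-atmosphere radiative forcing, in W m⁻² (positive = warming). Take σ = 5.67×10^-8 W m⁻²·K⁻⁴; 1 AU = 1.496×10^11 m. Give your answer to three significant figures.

d = 2.67 × 1.496×10^11 m = 3.994×10^11 m.
S = L/(4πd²) = 25.79 W m⁻².
ΔF = Δ[S(1−α)]/4 = (1−0.448)·+0.674/4 = 0.09301 W m⁻².

0.0930 W m⁻²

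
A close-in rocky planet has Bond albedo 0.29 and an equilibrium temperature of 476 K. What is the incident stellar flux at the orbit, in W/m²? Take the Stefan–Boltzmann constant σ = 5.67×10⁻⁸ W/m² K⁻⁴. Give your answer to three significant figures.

16400 W/m²

Invert the energy balance for S: S = 4σT⁴/(1−α).
The emitted flux is σT⁴ = 2911 W/m².
So S = 4×2911/(1−0.29) = 16400 W/m².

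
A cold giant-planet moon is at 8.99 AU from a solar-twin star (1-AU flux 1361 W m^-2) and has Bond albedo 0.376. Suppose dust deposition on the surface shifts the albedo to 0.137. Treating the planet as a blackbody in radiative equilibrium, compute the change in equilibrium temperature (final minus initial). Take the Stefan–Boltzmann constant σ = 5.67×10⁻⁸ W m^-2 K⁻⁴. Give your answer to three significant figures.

6.97 K

Irradiance scales as 1/d², so S = 1361 W m^-2 × (1/8.99)² = 16.84 W m^-2.
Initial: T₁ = [S(1−0.376)/(4σ)]^(1/4) = 82.50 K.
With α = 0.137, T₂ = 89.47 K.
ΔT = T₂ − T₁ = 6.967 K.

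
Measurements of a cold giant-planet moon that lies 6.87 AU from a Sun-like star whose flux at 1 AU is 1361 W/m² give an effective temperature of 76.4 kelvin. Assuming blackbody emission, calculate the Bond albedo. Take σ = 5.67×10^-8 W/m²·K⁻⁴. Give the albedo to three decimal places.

Irradiance scales as 1/d², so S = 1361 W/m² × (1/6.87)² = 28.84 W/m².
From σT⁴ = S(1−α)/4 we invert for α: 1−α = 4σT⁴/S.
4σT⁴ = 4·5.67×10⁻⁸·(76.4)⁴ = 7.727 W/m².
1−α = 7.727/28.84 = 0.2680, so α = 0.7320.

0.732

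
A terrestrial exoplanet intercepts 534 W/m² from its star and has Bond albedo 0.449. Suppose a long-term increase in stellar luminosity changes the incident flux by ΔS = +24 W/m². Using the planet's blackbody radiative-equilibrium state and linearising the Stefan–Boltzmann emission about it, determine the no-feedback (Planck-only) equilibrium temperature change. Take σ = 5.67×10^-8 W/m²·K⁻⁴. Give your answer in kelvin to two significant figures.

2.1 K

Unperturbed T_e = [534.0·(1−0.449)/(4σ)]^¼ = 189.8 K.
ΔF = Δ[S(1−α)]/4 = (1−0.449)·+24/4 = 3.306 W/m².
The Planck feedback parameter is 4σT_e³ = 1.550 W/m²/K.
ΔT₀ = ΔF/λ_P = 3.306/1.550 = 2.13 K.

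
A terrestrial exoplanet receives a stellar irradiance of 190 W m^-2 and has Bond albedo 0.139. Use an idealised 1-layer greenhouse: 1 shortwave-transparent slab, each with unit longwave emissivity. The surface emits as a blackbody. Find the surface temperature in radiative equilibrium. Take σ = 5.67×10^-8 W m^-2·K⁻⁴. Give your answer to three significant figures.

195 K

OLR = S(1−α)/4 = 40.90 W m^-2; the top layer radiates at T_e = 163.9 K.
For an N-layer opaque stack, T_s⁴ = (N+1)T_e⁴, hence T_s = (2)^(1/4)×163.9 K = 194.9 K.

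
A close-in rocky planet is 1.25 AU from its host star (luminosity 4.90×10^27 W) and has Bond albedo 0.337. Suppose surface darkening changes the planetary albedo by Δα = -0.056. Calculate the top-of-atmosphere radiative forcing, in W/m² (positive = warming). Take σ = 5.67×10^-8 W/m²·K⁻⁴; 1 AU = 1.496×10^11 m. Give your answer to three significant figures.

d = 1.25 × 1.496×10^11 m = 1.870×10^11 m.
Spreading L over a sphere of radius d: S = 4.90×10^27/(4π·1.87×10^11²) = 11150 W/m².
The change in absorbed flux is Δ[S(1−α)/4] = −SΔα/4 = 156.1 W/m².

156 W/m²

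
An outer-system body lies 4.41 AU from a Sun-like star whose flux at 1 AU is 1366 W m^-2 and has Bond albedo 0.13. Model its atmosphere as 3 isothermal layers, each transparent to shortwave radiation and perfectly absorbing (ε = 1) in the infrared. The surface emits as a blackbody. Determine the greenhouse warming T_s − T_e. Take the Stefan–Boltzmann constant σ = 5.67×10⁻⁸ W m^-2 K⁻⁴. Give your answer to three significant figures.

53.1 K

Irradiance scales as 1/d², so S = 1366 W m^-2 × (1/4.41)² = 70.24 W m^-2.
The effective emission temperature is T_e = [S(1−α)/(4σ)]^¼ = 128.1 K.
Surface: T_s = (4)^¼·T_e = 181.2 K.
So the greenhouse effect raises the surface by 181.2 − 128.1 = 53.07 K.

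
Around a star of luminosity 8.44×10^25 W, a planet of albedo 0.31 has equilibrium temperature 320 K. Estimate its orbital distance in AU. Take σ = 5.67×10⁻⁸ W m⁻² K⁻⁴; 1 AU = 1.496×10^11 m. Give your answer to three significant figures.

0.295 AU

The flux needed for this T is 4σT⁴/(1−0.31) = 3447 W m⁻².
Then d = [L/(4πS)]^(1/2) = 4.414×10^10 m, i.e. 0.2951 AU.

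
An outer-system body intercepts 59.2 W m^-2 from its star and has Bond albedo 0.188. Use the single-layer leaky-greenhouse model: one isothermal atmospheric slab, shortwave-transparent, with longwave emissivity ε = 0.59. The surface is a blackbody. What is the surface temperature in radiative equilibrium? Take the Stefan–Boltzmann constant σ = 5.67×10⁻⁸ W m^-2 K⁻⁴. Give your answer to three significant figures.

The planet radiates to space at T_e = [S(1−α)/(4σ)]^(1/4) = 120.7 K.
Surface balance with a leaky layer gives σT_s⁴ = σT_e⁴·2/(2−ε), so T_s = T_e·[2/(2−0.59)]^(1/4) = 131.7 K.

132 kelvin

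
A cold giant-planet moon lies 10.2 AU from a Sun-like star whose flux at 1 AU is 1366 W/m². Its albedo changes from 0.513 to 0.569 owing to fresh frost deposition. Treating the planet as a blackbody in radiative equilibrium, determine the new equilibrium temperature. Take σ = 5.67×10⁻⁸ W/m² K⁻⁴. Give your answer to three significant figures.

70.7 K

By the inverse-square law, S = 1366/10.2² = 13.13 W/m².
New equilibrium: T₂ = [(1−0.569)·13.13/(4σ)]^(1/4) = 70.68 K.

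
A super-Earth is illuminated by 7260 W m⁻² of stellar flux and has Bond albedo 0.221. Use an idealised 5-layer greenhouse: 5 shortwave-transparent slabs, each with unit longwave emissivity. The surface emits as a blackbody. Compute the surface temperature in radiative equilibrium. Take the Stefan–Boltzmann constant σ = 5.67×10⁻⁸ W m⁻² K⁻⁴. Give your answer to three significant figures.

Top-of-atmosphere balance: σT_e⁴ = S(1−α)/4 = 1414 W m⁻² → T_e = 397.4 K.
With N = 5 opaque layers, T_s = (N+1)^(1/4)·T_e = 6^(1/4)·397.4 = 621.9 K.

622 K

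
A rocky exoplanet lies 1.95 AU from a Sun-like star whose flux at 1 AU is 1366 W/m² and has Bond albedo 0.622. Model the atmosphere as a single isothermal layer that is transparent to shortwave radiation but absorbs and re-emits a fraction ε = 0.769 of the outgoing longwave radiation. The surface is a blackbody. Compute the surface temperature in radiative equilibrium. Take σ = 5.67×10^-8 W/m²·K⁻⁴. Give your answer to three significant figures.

177 kelvin

Flux at the orbit: S = 1366/(1.95)² = 359.2 W/m².
Effective emission temperature (TOA balance): σT_e⁴ = S(1−α)/4 = 33.95 W/m² → T_e = 156.4 K.
The surface balance (absorbed SW + ε·downward IR = σT_s⁴) with T_a⁴ = T_s⁴/2 reduces to T_s = T_e·[2/(2−ε)]^¼ = 176.6 K.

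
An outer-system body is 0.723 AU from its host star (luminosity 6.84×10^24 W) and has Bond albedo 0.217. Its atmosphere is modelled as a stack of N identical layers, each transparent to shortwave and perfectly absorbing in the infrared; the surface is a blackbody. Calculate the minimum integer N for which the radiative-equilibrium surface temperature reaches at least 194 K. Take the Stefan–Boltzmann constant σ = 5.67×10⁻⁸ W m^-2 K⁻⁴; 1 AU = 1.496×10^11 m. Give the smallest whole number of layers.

Orbital distance: d = 0.723 AU = 1.082×10^11 m.
Spreading L over a sphere of radius d: S = 6.84×10^24/(4π·1.08×10^11²) = 46.53 W m^-2.
The effective emission temperature is T_e = [S(1−α)/(4σ)]^¼ = 112.6 K.
Since T_s⁴ = (N+1)T_e⁴, we need N ≥ (T_s/T_e)⁴ − 1 = 7.818.
So N ≥ 7.818; the smallest integer is N = 8.

8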